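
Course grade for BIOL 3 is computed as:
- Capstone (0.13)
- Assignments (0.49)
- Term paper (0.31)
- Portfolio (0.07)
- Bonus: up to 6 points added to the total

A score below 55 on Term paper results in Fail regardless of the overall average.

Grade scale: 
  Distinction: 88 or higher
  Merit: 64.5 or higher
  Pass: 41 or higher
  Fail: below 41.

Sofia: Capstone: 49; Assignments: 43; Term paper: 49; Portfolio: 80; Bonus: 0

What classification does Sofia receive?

Term paper score 49 < 55: minimum not met.
Weighted total:
  Capstone 49 × 0.13 = 6.37
  Assignments 43 × 0.49 = 21.07
  Term paper 49 × 0.31 = 15.19
  Portfolio 80 × 0.07 = 5.6
Sum = 48.23
Bonus: 48.23 + 0 = 48.23
Because the Term paper minimum was not met, the result is Fail.

Fail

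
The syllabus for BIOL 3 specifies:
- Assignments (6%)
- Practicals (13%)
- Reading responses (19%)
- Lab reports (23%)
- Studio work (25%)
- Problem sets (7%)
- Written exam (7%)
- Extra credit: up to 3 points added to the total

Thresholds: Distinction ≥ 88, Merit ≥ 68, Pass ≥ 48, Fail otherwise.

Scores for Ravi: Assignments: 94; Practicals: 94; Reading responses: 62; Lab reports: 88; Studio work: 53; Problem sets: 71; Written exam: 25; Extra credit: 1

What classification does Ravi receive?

Merit

Weighted total:
  Assignments 94 × 0.06 = 5.64
  Practicals 94 × 0.13 = 12.22
  Reading responses 62 × 0.19 = 11.78
  Lab reports 88 × 0.23 = 20.24
  Studio work 53 × 0.25 = 13.25
  Problem sets 71 × 0.07 = 4.97
  Written exam 25 × 0.07 = 1.75
Sum = 69.85
Extra credit: 69.85 + 1 = 70.85
70.85 is ≥ 68 and < 88 → Merit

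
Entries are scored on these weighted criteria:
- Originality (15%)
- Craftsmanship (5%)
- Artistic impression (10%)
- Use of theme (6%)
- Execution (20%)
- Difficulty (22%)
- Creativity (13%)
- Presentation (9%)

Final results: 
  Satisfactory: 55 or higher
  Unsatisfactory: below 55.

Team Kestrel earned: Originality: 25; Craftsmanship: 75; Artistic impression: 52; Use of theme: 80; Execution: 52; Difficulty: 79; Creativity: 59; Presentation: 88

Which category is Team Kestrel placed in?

Satisfactory

Weighted total:
  Originality 25 × 0.15 = 3.75
  Craftsmanship 75 × 0.05 = 3.75
  Artistic impression 52 × 0.1 = 5.2
  Use of theme 80 × 0.06 = 4.8
  Execution 52 × 0.2 = 10.4
  Difficulty 79 × 0.22 = 17.38
  Creativity 59 × 0.13 = 7.67
  Presentation 88 × 0.09 = 7.92
Sum = 60.87
60.87 ≥ 55 → Satisfactory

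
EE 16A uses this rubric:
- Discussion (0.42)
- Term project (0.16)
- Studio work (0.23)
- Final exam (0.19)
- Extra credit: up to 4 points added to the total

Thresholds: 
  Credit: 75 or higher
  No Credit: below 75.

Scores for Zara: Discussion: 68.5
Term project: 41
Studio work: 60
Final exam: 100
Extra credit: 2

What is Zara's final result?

Weighted total:
  Discussion 68.5 × 0.42 = 28.77
  Term project 41 × 0.16 = 6.56
  Studio work 60 × 0.23 = 13.8
  Final exam 100 × 0.19 = 19
Sum = 68.13
Extra credit: 68.13 + 2 = 70.13
70.13 < 75 → No Credit

No Credit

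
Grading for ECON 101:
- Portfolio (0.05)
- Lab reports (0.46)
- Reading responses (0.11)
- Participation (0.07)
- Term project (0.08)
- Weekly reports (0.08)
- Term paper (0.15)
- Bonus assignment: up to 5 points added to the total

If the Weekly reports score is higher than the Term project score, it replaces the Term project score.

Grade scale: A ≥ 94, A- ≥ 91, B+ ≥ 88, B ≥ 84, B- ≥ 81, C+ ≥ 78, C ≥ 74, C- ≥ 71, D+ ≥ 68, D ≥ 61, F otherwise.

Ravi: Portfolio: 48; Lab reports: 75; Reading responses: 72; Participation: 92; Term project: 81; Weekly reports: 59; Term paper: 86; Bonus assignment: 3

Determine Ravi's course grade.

C+

Weekly reports (59) ≤ Term project (81), so Term project stays at 81.
Weighted total:
  Portfolio 48 × 0.05 = 2.4
  Lab reports 75 × 0.46 = 34.5
  Reading responses 72 × 0.11 = 7.92
  Participation 92 × 0.07 = 6.44
  Term project 81 × 0.08 = 6.48
  Weekly reports 59 × 0.08 = 4.72
  Term paper 86 × 0.15 = 12.9
Sum = 75.36
Bonus assignment: 75.36 + 3 = 78.36
78.36 is ≥ 78 and < 81 → C+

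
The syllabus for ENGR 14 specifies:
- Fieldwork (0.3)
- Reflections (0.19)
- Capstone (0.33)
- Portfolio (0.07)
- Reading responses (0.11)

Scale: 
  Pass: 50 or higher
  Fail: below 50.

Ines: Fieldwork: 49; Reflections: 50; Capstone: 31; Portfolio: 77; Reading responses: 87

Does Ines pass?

Weighted total:
  Fieldwork 49 × 0.3 = 14.7
  Reflections 50 × 0.19 = 9.5
  Capstone 31 × 0.33 = 10.23
  Portfolio 77 × 0.07 = 5.39
  Reading responses 87 × 0.11 = 9.57
Sum = 49.39
49.39 < 50 → Fail

Fail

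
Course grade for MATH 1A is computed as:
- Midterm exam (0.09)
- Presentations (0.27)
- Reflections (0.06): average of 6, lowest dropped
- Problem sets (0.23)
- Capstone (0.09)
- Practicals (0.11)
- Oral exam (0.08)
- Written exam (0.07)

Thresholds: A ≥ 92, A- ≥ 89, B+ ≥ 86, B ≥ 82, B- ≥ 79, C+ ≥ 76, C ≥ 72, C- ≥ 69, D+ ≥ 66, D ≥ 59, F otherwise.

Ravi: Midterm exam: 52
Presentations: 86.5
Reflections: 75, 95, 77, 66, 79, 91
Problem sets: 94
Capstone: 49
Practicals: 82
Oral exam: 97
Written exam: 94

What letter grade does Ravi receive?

B

Reflections: drop 66 → average of remaining 5 = 417/5 = 83.4
Weighted total:
  Midterm exam 52 × 0.09 = 4.68
  Presentations 86.5 × 0.27 = 23.355
  Reflections 83.4 × 0.06 = 5.004
  Problem sets 94 × 0.23 = 21.62
  Capstone 49 × 0.09 = 4.41
  Practicals 82 × 0.11 = 9.02
  Oral exam 97 × 0.08 = 7.76
  Written exam 94 × 0.07 = 6.58
Sum = 82.429
82.429 is ≥ 82 and < 86 → B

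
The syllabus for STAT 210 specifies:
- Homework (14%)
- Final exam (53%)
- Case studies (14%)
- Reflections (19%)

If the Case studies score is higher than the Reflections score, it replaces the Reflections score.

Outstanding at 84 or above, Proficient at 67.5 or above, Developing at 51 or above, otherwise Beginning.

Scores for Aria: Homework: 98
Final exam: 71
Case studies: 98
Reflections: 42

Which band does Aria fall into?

Case studies (98) > Reflections (42), so Reflections counts as 98.
Weighted total:
  Homework 98 × 0.14 = 13.72
  Final exam 71 × 0.53 = 37.63
  Case studies 98 × 0.14 = 13.72
  Reflections 98 × 0.19 = 18.62
Sum = 83.69
83.69 is ≥ 67.5 and < 84 → Proficient

Proficient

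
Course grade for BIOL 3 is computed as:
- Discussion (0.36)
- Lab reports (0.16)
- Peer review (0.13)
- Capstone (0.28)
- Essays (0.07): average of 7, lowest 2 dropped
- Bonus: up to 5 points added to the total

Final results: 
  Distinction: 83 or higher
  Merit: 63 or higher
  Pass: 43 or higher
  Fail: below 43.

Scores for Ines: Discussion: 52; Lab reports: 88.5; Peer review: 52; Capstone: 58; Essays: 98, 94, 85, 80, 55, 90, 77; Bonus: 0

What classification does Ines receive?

Pass

Essays: drop 55, 77 → average of remaining 5 = 447/5 = 89.4
Weighted total:
  Discussion 52 × 0.36 = 18.72
  Lab reports 88.5 × 0.16 = 14.16
  Peer review 52 × 0.13 = 6.76
  Capstone 58 × 0.28 = 16.24
  Essays 89.4 × 0.07 = 6.258
Sum = 62.138
Bonus: 62.138 + 0 = 62.138
62.138 is ≥ 43 and < 63 → Pass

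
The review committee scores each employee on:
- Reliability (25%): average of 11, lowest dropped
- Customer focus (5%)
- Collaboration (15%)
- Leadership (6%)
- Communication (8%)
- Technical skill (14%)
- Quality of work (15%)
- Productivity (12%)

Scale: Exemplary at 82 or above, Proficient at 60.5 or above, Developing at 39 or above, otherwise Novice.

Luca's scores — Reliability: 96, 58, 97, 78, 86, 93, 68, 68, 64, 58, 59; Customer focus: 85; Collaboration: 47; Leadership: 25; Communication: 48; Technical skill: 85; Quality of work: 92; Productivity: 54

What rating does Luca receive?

Proficient

Reliability: drop 58 → average of remaining 10 = 767/10 = 76.7
Weighted total:
  Reliability 76.7 × 0.25 = 19.175
  Customer focus 85 × 0.05 = 4.25
  Collaboration 47 × 0.15 = 7.05
  Leadership 25 × 0.06 = 1.5
  Communication 48 × 0.08 = 3.84
  Technical skill 85 × 0.14 = 11.9
  Quality of work 92 × 0.15 = 13.8
  Productivity 54 × 0.12 = 6.48
Sum = 67.995
67.995 is ≥ 60.5 and < 82 → Proficient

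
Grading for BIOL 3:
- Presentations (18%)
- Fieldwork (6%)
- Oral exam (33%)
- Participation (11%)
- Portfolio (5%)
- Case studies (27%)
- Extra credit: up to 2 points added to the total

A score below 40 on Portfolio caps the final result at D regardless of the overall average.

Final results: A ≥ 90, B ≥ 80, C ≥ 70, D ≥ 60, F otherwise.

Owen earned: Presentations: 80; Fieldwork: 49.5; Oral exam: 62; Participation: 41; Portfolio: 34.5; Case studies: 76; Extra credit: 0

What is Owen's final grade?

D

Portfolio score 34.5 < 40: minimum not met.
Weighted total:
  Presentations 80 × 0.18 = 14.4
  Fieldwork 49.5 × 0.06 = 2.97
  Oral exam 62 × 0.33 = 20.46
  Participation 41 × 0.11 = 4.51
  Portfolio 34.5 × 0.05 = 1.725
  Case studies 76 × 0.27 = 20.52
Sum = 64.585
Extra credit: 64.585 + 0 = 64.585
64.585 would be D; cap at D applies → D.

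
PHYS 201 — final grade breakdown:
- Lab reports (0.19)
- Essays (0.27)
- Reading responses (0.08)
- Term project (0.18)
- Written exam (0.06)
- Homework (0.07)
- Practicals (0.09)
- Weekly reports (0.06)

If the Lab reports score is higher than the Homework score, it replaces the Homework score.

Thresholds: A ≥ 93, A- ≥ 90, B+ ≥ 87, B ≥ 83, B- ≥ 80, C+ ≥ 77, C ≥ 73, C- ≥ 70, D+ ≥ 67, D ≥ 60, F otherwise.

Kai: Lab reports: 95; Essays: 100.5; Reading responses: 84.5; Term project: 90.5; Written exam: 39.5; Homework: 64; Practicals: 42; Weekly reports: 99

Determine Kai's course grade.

B

Lab reports (95) > Homework (64), so Homework counts as 95.
Weighted total:
  Lab reports 95 × 0.19 = 18.05
  Essays 100.5 × 0.27 = 27.135
  Reading responses 84.5 × 0.08 = 6.76
  Term project 90.5 × 0.18 = 16.29
  Written exam 39.5 × 0.06 = 2.37
  Homework 95 × 0.07 = 6.65
  Practicals 42 × 0.09 = 3.78
  Weekly reports 99 × 0.06 = 5.94
Sum = 86.975
86.975 is ≥ 83 and < 87 → B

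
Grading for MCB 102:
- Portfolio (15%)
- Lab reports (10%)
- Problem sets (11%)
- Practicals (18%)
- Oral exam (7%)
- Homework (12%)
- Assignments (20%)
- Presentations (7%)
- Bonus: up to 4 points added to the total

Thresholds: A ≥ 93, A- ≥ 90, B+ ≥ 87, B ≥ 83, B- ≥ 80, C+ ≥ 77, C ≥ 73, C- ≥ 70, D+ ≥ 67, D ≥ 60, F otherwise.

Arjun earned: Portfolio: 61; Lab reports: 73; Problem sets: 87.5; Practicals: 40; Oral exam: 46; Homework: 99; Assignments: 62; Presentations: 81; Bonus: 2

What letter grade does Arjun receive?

Weighted total:
  Portfolio 61 × 0.15 = 9.15
  Lab reports 73 × 0.1 = 7.3
  Problem sets 87.5 × 0.11 = 9.625
  Practicals 40 × 0.18 = 7.2
  Oral exam 46 × 0.07 = 3.22
  Homework 99 × 0.12 = 11.88
  Assignments 62 × 0.2 = 12.4
  Presentations 81 × 0.07 = 5.67
Sum = 66.445
Bonus: 66.445 + 2 = 68.445
68.445 is ≥ 67 and < 70 → D+

D+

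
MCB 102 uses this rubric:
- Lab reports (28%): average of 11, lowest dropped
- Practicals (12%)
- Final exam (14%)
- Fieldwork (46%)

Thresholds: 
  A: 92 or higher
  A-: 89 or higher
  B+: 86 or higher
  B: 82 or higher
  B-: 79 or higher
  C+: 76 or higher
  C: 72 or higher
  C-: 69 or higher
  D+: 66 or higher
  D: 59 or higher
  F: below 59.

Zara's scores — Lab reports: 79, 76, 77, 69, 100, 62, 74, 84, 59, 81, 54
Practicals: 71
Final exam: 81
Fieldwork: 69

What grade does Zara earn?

Lab reports: drop 54 → average of remaining 10 = 761/10 = 76.1
Weighted total:
  Lab reports 76.1 × 0.28 = 21.308
  Practicals 71 × 0.12 = 8.52
  Final exam 81 × 0.14 = 11.34
  Fieldwork 69 × 0.46 = 31.74
Sum = 72.908
72.908 is ≥ 72 and < 76 → C

C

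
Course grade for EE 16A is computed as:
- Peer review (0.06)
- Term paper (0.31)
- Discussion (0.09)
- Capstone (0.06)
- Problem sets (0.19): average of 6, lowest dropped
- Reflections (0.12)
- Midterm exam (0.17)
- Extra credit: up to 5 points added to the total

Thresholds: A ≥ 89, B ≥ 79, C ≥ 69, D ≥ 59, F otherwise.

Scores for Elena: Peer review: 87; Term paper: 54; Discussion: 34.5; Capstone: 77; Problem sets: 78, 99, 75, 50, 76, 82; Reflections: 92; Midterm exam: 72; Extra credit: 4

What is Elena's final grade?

C

Problem sets: drop 50 → average of remaining 5 = 410/5 = 82
Weighted total:
  Peer review 87 × 0.06 = 5.22
  Term paper 54 × 0.31 = 16.74
  Discussion 34.5 × 0.09 = 3.105
  Capstone 77 × 0.06 = 4.62
  Problem sets 82 × 0.19 = 15.58
  Reflections 92 × 0.12 = 11.04
  Midterm exam 72 × 0.17 = 12.24
Sum = 68.545
Extra credit: 68.545 + 4 = 72.545
72.545 is ≥ 69 and < 79 → C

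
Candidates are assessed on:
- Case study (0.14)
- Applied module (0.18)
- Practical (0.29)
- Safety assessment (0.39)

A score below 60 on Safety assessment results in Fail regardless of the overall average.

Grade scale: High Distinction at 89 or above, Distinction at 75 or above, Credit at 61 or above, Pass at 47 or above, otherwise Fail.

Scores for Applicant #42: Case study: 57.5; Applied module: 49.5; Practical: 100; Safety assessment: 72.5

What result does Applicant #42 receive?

Safety assessment score 72.5 ≥ 60: minimum met.
Weighted total:
  Case study 57.5 × 0.14 = 8.05
  Applied module 49.5 × 0.18 = 8.91
  Practical 100 × 0.29 = 29
  Safety assessment 72.5 × 0.39 = 28.275
Sum = 74.235
74.235 is ≥ 61 and < 75 → Credit

Credit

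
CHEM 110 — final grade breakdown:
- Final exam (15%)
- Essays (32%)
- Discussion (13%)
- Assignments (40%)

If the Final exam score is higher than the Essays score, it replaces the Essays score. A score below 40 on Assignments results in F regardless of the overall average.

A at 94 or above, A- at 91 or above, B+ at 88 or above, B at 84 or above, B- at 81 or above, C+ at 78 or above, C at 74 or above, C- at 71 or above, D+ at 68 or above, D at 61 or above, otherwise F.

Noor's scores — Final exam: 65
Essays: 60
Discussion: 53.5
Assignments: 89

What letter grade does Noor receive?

Final exam (65) > Essays (60), so Essays counts as 65.
Assignments score 89 ≥ 40: minimum met.
Weighted total:
  Final exam 65 × 0.15 = 9.75
  Essays 65 × 0.32 = 20.8
  Discussion 53.5 × 0.13 = 6.955
  Assignments 89 × 0.4 = 35.6
Sum = 73.105
73.105 is ≥ 71 and < 74 → C-

C-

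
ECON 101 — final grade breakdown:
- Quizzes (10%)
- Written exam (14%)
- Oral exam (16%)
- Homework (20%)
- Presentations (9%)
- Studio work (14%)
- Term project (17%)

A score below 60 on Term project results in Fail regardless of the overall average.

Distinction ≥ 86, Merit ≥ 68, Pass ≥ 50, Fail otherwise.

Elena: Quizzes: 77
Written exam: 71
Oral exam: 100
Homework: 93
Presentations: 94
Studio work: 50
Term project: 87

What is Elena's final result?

Term project score 87 ≥ 60: minimum met.
Weighted total:
  Quizzes 77 × 0.1 = 7.7
  Written exam 71 × 0.14 = 9.94
  Oral exam 100 × 0.16 = 16
  Homework 93 × 0.2 = 18.6
  Presentations 94 × 0.09 = 8.46
  Studio work 50 × 0.14 = 7
  Term project 87 × 0.17 = 14.79
Sum = 82.49
82.49 is ≥ 68 and < 86 → Merit

Merit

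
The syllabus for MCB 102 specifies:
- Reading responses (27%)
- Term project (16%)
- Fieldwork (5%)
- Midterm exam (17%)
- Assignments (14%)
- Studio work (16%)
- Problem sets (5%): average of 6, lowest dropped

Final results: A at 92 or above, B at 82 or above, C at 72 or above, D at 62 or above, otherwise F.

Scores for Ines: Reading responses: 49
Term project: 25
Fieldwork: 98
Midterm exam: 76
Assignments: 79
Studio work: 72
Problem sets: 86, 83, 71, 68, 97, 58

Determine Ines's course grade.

F

Problem sets: drop 58 → average of remaining 5 = 405/5 = 81
Weighted total:
  Reading responses 49 × 0.27 = 13.23
  Term project 25 × 0.16 = 4
  Fieldwork 98 × 0.05 = 4.9
  Midterm exam 76 × 0.17 = 12.92
  Assignments 79 × 0.14 = 11.06
  Studio work 72 × 0.16 = 11.52
  Problem sets 81 × 0.05 = 4.05
Sum = 61.68
61.68 < 62 → F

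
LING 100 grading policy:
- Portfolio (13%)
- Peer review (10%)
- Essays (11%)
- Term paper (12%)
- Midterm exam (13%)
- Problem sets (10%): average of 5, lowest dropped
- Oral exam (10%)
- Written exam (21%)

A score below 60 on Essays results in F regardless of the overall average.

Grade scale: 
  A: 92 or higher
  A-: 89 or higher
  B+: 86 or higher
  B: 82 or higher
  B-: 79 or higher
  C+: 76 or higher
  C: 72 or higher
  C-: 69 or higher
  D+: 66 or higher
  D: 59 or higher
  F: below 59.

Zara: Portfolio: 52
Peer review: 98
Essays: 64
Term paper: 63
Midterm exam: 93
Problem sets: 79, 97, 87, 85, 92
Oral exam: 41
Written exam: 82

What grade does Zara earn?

C

Problem sets: drop 79 → average of remaining 4 = 361/4 = 90.25
Essays score 64 ≥ 60: minimum met.
Weighted total:
  Portfolio 52 × 0.13 = 6.76
  Peer review 98 × 0.1 = 9.8
  Essays 64 × 0.11 = 7.04
  Term paper 63 × 0.12 = 7.56
  Midterm exam 93 × 0.13 = 12.09
  Problem sets 90.25 × 0.1 = 9.025
  Oral exam 41 × 0.1 = 4.1
  Written exam 82 × 0.21 = 17.22
Sum = 73.595
73.595 is ≥ 72 and < 76 → C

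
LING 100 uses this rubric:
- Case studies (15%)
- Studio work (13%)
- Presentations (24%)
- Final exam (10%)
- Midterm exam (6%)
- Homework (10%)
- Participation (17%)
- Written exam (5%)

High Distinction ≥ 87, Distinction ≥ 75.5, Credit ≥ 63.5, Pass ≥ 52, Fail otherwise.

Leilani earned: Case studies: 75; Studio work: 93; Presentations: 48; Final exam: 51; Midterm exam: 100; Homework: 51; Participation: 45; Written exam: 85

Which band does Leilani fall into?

Pass

Weighted total:
  Case studies 75 × 0.15 = 11.25
  Studio work 93 × 0.13 = 12.09
  Presentations 48 × 0.24 = 11.52
  Final exam 51 × 0.1 = 5.1
  Midterm exam 100 × 0.06 = 6
  Homework 51 × 0.1 = 5.1
  Participation 45 × 0.17 = 7.65
  Written exam 85 × 0.05 = 4.25
Sum = 62.96
62.96 is ≥ 52 and < 63.5 → Pass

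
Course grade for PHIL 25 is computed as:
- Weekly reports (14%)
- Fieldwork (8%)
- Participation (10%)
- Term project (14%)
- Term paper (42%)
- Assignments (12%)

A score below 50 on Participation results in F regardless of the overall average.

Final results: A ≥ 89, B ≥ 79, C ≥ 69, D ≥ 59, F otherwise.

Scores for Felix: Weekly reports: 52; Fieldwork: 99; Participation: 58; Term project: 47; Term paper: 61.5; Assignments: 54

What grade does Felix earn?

D

Participation score 58 ≥ 50: minimum met.
Weighted total:
  Weekly reports 52 × 0.14 = 7.28
  Fieldwork 99 × 0.08 = 7.92
  Participation 58 × 0.1 = 5.8
  Term project 47 × 0.14 = 6.58
  Term paper 61.5 × 0.42 = 25.83
  Assignments 54 × 0.12 = 6.48
Sum = 59.89
59.89 is ≥ 59 and < 69 → D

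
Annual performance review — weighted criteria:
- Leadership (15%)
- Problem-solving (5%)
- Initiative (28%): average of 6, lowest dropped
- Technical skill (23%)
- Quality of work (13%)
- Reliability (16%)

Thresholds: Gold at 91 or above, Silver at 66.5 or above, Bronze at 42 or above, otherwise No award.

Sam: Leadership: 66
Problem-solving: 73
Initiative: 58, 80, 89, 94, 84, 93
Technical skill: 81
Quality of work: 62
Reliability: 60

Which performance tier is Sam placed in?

Initiative: drop 58 → average of remaining 5 = 440/5 = 88
Weighted total:
  Leadership 66 × 0.15 = 9.9
  Problem-solving 73 × 0.05 = 3.65
  Initiative 88 × 0.28 = 24.64
  Technical skill 81 × 0.23 = 18.63
  Quality of work 62 × 0.13 = 8.06
  Reliability 60 × 0.16 = 9.6
Sum = 74.48
74.48 is ≥ 66.5 and < 91 → Silver

Silver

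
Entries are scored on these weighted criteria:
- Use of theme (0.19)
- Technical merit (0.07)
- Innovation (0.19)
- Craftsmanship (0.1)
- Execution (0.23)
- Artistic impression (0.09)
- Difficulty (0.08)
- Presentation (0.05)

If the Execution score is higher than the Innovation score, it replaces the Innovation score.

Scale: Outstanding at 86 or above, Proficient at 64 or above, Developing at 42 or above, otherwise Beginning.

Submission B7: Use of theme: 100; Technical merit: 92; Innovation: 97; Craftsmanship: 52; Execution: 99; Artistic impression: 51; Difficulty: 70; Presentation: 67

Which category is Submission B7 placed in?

Execution (99) > Innovation (97), so Innovation counts as 99.
Weighted total:
  Use of theme 100 × 0.19 = 19
  Technical merit 92 × 0.07 = 6.44
  Innovation 99 × 0.19 = 18.81
  Craftsmanship 52 × 0.1 = 5.2
  Execution 99 × 0.23 = 22.77
  Artistic impression 51 × 0.09 = 4.59
  Difficulty 70 × 0.08 = 5.6
  Presentation 67 × 0.05 = 3.35
Sum = 85.76
85.76 is ≥ 64 and < 86 → Proficient

Proficient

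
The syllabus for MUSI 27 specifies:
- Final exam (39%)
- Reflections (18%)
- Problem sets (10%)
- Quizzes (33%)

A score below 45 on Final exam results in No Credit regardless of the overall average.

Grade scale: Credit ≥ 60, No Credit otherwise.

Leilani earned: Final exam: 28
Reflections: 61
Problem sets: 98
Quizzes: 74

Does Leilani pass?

Final exam score 28 < 45: minimum not met.
Weighted total:
  Final exam 28 × 0.39 = 10.92
  Reflections 61 × 0.18 = 10.98
  Problem sets 98 × 0.1 = 9.8
  Quizzes 74 × 0.33 = 24.42
Sum = 56.12
Because the Final exam minimum was not met, the result is No Credit.

No Credit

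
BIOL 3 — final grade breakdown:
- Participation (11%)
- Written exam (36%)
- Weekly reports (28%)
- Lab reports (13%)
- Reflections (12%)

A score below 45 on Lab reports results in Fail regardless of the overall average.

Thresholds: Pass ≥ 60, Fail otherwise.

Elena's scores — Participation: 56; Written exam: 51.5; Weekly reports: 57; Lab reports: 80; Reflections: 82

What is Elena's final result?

Pass

Lab reports score 80 ≥ 45: minimum met.
Weighted total:
  Participation 56 × 0.11 = 6.16
  Written exam 51.5 × 0.36 = 18.54
  Weekly reports 57 × 0.28 = 15.96
  Lab reports 80 × 0.13 = 10.4
  Reflections 82 × 0.12 = 9.84
Sum = 60.9
60.9 ≥ 60 → Pass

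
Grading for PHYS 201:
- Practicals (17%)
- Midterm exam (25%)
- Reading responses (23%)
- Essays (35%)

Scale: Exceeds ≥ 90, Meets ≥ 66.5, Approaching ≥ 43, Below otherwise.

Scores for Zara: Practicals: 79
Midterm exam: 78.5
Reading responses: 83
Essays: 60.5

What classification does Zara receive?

Meets

Weighted total:
  Practicals 79 × 0.17 = 13.43
  Midterm exam 78.5 × 0.25 = 19.625
  Reading responses 83 × 0.23 = 19.09
  Essays 60.5 × 0.35 = 21.175
Sum = 73.32
73.32 is ≥ 66.5 and < 90 → Meets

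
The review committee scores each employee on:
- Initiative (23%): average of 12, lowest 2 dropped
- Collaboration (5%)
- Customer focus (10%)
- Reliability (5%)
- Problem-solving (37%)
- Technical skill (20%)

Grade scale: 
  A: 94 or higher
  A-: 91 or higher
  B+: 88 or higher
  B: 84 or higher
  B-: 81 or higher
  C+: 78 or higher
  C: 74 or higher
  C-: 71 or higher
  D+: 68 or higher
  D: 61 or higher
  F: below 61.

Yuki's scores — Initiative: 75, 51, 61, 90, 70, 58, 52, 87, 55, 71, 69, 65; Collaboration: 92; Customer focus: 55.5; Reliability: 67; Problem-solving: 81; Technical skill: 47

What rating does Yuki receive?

Initiative: drop 51, 52 → average of remaining 10 = 701/10 = 70.1
Weighted total:
  Initiative 70.1 × 0.23 = 16.123
  Collaboration 92 × 0.05 = 4.6
  Customer focus 55.5 × 0.1 = 5.55
  Reliability 67 × 0.05 = 3.35
  Problem-solving 81 × 0.37 = 29.97
  Technical skill 47 × 0.2 = 9.4
Sum = 68.993
68.993 is ≥ 68 and < 71 → D+

D+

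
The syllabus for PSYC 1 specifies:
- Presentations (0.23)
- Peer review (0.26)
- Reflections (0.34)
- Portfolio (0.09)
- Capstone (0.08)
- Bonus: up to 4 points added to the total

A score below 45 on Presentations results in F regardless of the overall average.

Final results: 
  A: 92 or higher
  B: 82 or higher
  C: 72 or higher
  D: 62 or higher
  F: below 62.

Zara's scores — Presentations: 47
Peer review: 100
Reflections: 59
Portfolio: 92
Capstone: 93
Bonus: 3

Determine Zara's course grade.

C

Presentations score 47 ≥ 45: minimum met.
Weighted total:
  Presentations 47 × 0.23 = 10.81
  Peer review 100 × 0.26 = 26
  Reflections 59 × 0.34 = 20.06
  Portfolio 92 × 0.09 = 8.28
  Capstone 93 × 0.08 = 7.44
Sum = 72.59
Bonus: 72.59 + 3 = 75.59
75.59 is ≥ 72 and < 82 → C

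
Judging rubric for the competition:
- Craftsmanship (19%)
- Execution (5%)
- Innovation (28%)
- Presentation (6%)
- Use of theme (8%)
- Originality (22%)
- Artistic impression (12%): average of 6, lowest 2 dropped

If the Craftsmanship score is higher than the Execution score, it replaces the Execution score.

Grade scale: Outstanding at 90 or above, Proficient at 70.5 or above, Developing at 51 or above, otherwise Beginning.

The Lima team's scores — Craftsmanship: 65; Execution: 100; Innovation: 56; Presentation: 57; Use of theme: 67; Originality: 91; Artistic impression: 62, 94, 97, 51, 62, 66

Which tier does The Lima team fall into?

Artistic impression: drop 51, 62 → average of remaining 4 = 319/4 = 79.75
Craftsmanship (65) ≤ Execution (100), so Execution stays at 100.
Weighted total:
  Craftsmanship 65 × 0.19 = 12.35
  Execution 100 × 0.05 = 5
  Innovation 56 × 0.28 = 15.68
  Presentation 57 × 0.06 = 3.42
  Use of theme 67 × 0.08 = 5.36
  Originality 91 × 0.22 = 20.02
  Artistic impression 79.75 × 0.12 = 9.57
Sum = 71.4
71.4 is ≥ 70.5 and < 90 → Proficient

Proficient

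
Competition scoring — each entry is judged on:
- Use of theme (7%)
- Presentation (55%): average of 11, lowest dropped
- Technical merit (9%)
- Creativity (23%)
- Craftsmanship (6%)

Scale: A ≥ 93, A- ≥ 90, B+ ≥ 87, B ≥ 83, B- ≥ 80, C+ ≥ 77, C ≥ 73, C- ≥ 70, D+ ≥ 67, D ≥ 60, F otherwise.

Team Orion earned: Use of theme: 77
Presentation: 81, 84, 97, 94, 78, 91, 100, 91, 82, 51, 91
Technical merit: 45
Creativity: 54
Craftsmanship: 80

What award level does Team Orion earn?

C

Presentation: drop 51 → average of remaining 10 = 889/10 = 88.9
Weighted total:
  Use of theme 77 × 0.07 = 5.39
  Presentation 88.9 × 0.55 = 48.895
  Technical merit 45 × 0.09 = 4.05
  Creativity 54 × 0.23 = 12.42
  Craftsmanship 80 × 0.06 = 4.8
Sum = 75.555
75.555 is ≥ 73 and < 77 → C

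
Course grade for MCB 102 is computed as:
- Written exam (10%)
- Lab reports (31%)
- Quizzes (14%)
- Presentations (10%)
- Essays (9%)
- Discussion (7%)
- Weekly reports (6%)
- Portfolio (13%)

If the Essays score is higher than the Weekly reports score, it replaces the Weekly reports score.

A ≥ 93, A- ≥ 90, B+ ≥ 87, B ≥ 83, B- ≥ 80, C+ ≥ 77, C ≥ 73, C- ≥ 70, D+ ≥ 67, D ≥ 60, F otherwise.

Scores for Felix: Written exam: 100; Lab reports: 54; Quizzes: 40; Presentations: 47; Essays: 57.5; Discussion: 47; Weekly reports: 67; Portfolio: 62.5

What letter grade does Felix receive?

Essays (57.5) ≤ Weekly reports (67), so Weekly reports stays at 67.
Weighted total:
  Written exam 100 × 0.1 = 10
  Lab reports 54 × 0.31 = 16.74
  Quizzes 40 × 0.14 = 5.6
  Presentations 47 × 0.1 = 4.7
  Essays 57.5 × 0.09 = 5.175
  Discussion 47 × 0.07 = 3.29
  Weekly reports 67 × 0.06 = 4.02
  Portfolio 62.5 × 0.13 = 8.125
Sum = 57.65
57.65 < 60 → F

F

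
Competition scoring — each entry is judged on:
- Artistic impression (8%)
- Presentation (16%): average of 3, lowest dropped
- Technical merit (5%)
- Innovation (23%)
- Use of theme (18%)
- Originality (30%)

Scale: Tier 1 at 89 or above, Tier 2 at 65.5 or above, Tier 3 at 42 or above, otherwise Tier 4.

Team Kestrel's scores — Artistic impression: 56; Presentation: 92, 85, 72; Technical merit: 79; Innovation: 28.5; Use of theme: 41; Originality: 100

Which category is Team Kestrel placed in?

Tier 2

Presentation: drop 72 → average of remaining 2 = 177/2 = 88.5
Weighted total:
  Artistic impression 56 × 0.08 = 4.48
  Presentation 88.5 × 0.16 = 14.16
  Technical merit 79 × 0.05 = 3.95
  Innovation 28.5 × 0.23 = 6.555
  Use of theme 41 × 0.18 = 7.38
  Originality 100 × 0.3 = 30
Sum = 66.525
66.525 is ≥ 65.5 and < 89 → Tier 2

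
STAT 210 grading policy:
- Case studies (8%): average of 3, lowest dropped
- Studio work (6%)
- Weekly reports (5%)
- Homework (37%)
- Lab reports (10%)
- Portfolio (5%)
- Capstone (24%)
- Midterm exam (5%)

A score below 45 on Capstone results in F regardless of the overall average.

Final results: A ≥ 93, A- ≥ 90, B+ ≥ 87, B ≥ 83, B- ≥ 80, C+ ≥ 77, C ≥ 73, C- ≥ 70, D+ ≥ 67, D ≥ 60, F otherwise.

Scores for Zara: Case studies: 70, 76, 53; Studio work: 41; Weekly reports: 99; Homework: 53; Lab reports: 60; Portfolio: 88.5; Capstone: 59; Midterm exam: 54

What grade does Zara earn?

Case studies: drop 53 → average of remaining 2 = 146/2 = 73
Capstone score 59 ≥ 45: minimum met.
Weighted total:
  Case studies 73 × 0.08 = 5.84
  Studio work 41 × 0.06 = 2.46
  Weekly reports 99 × 0.05 = 4.95
  Homework 53 × 0.37 = 19.61
  Lab reports 60 × 0.1 = 6
  Portfolio 88.5 × 0.05 = 4.425
  Capstone 59 × 0.24 = 14.16
  Midterm exam 54 × 0.05 = 2.7
Sum = 60.145
60.145 is ≥ 60 and < 67 → D

D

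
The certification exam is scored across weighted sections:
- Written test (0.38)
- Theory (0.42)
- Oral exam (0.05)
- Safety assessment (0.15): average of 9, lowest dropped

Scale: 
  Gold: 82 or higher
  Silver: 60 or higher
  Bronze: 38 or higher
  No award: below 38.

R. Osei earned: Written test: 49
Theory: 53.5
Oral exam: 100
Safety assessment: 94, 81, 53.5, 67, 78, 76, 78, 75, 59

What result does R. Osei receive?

Safety assessment: drop 53.5 → average of remaining 8 = 608/8 = 76
Weighted total:
  Written test 49 × 0.38 = 18.62
  Theory 53.5 × 0.42 = 22.47
  Oral exam 100 × 0.05 = 5
  Safety assessment 76 × 0.15 = 11.4
Sum = 57.49
57.49 is ≥ 38 and < 60 → Bronze

Bronze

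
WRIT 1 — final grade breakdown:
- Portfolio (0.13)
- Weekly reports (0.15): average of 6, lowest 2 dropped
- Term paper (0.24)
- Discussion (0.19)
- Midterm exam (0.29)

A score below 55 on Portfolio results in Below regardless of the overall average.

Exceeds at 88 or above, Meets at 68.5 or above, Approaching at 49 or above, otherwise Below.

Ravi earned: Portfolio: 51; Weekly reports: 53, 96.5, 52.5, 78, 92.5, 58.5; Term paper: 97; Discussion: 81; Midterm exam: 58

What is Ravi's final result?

Weekly reports: drop 52.5, 53 → average of remaining 4 = 325.5/4 = 81.375
Portfolio score 51 < 55: minimum not met.
Weighted total:
  Portfolio 51 × 0.13 = 6.63
  Weekly reports 81.375 × 0.15 = 12.20625
  Term paper 97 × 0.24 = 23.28
  Discussion 81 × 0.19 = 15.39
  Midterm exam 58 × 0.29 = 16.82
Sum = 74.32625
Because the Portfolio minimum was not met, the result is Below.

Below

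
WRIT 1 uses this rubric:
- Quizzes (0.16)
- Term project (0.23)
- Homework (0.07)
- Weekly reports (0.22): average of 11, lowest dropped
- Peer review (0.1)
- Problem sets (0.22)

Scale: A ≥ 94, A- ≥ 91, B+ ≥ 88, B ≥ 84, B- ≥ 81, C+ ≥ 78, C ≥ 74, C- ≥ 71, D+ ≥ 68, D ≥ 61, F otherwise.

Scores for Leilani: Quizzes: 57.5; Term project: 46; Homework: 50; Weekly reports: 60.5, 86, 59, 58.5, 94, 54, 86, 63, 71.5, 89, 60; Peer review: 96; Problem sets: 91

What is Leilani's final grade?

Weekly reports: drop 54 → average of remaining 10 = 727.5/10 = 72.75
Weighted total:
  Quizzes 57.5 × 0.16 = 9.2
  Term project 46 × 0.23 = 10.58
  Homework 50 × 0.07 = 3.5
  Weekly reports 72.75 × 0.22 = 16.005
  Peer review 96 × 0.1 = 9.6
  Problem sets 91 × 0.22 = 20.02
Sum = 68.905
68.905 is ≥ 68 and < 71 → D+

D+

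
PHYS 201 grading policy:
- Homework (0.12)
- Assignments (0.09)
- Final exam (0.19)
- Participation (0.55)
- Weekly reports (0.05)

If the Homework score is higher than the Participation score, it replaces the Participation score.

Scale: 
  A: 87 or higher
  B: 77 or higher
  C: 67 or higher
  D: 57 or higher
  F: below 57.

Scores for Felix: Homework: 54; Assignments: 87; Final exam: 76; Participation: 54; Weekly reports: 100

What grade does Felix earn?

D

Homework (54) ≤ Participation (54), so Participation stays at 54.
Weighted total:
  Homework 54 × 0.12 = 6.48
  Assignments 87 × 0.09 = 7.83
  Final exam 76 × 0.19 = 14.44
  Participation 54 × 0.55 = 29.7
  Weekly reports 100 × 0.05 = 5
Sum = 63.45
63.45 is ≥ 57 and < 67 → D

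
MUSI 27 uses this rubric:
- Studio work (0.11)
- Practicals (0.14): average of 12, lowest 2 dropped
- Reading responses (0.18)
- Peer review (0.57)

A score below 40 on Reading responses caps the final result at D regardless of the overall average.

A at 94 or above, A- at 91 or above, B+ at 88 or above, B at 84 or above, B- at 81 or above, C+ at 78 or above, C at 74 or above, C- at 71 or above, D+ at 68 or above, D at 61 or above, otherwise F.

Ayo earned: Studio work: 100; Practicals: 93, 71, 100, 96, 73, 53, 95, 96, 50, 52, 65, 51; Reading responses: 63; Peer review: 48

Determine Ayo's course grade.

F

Practicals: drop 50, 51 → average of remaining 10 = 794/10 = 79.4
Reading responses score 63 ≥ 40: minimum met.
Weighted total:
  Studio work 100 × 0.11 = 11
  Practicals 79.4 × 0.14 = 11.116
  Reading responses 63 × 0.18 = 11.34
  Peer review 48 × 0.57 = 27.36
Sum = 60.816
60.816 < 61 → F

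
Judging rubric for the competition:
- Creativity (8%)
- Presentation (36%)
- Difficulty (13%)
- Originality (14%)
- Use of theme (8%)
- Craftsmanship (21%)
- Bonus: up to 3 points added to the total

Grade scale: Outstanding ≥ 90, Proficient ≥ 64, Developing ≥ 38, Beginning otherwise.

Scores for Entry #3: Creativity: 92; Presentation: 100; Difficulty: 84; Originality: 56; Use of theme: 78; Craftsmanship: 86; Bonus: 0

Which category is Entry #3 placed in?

Proficient

Weighted total:
  Creativity 92 × 0.08 = 7.36
  Presentation 100 × 0.36 = 36
  Difficulty 84 × 0.13 = 10.92
  Originality 56 × 0.14 = 7.84
  Use of theme 78 × 0.08 = 6.24
  Craftsmanship 86 × 0.21 = 18.06
Sum = 86.42
Bonus: 86.42 + 0 = 86.42
86.42 is ≥ 64 and < 90 → Proficient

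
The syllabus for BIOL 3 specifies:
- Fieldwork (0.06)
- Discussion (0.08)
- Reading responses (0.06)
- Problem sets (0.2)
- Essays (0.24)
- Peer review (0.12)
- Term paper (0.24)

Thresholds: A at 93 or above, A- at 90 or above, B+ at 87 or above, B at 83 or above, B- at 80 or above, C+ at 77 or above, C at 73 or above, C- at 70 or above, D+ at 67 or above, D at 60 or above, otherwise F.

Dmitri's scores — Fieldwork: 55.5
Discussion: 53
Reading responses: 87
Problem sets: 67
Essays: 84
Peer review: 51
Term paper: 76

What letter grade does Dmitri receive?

Weighted total:
  Fieldwork 55.5 × 0.06 = 3.33
  Discussion 53 × 0.08 = 4.24
  Reading responses 87 × 0.06 = 5.22
  Problem sets 67 × 0.2 = 13.4
  Essays 84 × 0.24 = 20.16
  Peer review 51 × 0.12 = 6.12
  Term paper 76 × 0.24 = 18.24
Sum = 70.71
70.71 is ≥ 70 and < 73 → C-

C-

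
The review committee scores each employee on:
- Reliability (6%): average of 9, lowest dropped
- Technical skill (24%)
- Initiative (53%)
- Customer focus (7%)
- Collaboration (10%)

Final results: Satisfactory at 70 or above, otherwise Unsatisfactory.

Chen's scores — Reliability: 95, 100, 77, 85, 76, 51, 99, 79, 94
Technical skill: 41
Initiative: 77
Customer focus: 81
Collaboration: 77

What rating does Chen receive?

Unsatisfactory

Reliability: drop 51 → average of remaining 8 = 705/8 = 88.125
Weighted total:
  Reliability 88.125 × 0.06 = 5.2875
  Technical skill 41 × 0.24 = 9.84
  Initiative 77 × 0.53 = 40.81
  Customer focus 81 × 0.07 = 5.67
  Collaboration 77 × 0.1 = 7.7
Sum = 69.3075
69.3075 < 70 → Unsatisfactory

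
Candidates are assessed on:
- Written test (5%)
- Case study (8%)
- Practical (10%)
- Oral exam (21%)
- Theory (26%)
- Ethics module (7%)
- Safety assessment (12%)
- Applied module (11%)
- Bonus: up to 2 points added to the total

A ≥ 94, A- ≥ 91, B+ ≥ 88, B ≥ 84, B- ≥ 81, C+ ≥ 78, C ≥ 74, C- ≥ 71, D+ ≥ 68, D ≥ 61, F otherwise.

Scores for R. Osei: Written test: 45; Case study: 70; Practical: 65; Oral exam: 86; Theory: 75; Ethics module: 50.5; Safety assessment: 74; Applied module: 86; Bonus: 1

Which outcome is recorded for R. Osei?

Weighted total:
  Written test 45 × 0.05 = 2.25
  Case study 70 × 0.08 = 5.6
  Practical 65 × 0.1 = 6.5
  Oral exam 86 × 0.21 = 18.06
  Theory 75 × 0.26 = 19.5
  Ethics module 50.5 × 0.07 = 3.535
  Safety assessment 74 × 0.12 = 8.88
  Applied module 86 × 0.11 = 9.46
Sum = 73.785
Bonus: 73.785 + 1 = 74.785
74.785 is ≥ 74 and < 78 → C

C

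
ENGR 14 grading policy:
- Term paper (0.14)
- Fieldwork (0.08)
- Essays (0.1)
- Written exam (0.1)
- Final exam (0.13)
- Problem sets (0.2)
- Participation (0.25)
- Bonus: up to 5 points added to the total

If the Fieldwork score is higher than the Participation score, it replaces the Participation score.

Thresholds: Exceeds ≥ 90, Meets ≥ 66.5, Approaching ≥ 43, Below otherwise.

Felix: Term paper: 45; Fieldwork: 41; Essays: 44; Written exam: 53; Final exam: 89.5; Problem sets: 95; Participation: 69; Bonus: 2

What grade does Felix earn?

Fieldwork (41) ≤ Participation (69), so Participation stays at 69.
Weighted total:
  Term paper 45 × 0.14 = 6.3
  Fieldwork 41 × 0.08 = 3.28
  Essays 44 × 0.1 = 4.4
  Written exam 53 × 0.1 = 5.3
  Final exam 89.5 × 0.13 = 11.635
  Problem sets 95 × 0.2 = 19
  Participation 69 × 0.25 = 17.25
Sum = 67.165
Bonus: 67.165 + 2 = 69.165
69.165 is ≥ 66.5 and < 90 → Meets

Meets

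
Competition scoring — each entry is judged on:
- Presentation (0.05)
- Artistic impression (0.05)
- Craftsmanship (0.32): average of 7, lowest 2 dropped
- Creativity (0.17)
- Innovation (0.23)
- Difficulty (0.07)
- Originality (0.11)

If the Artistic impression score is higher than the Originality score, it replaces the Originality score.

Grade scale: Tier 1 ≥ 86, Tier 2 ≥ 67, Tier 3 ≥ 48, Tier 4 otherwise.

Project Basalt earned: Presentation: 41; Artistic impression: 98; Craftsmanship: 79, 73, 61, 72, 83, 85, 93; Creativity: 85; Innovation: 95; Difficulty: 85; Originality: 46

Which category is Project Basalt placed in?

Tier 1

Craftsmanship: drop 61, 72 → average of remaining 5 = 413/5 = 82.6
Artistic impression (98) > Originality (46), so Originality counts as 98.
Weighted total:
  Presentation 41 × 0.05 = 2.05
  Artistic impression 98 × 0.05 = 4.9
  Craftsmanship 82.6 × 0.32 = 26.432
  Creativity 85 × 0.17 = 14.45
  Innovation 95 × 0.23 = 21.85
  Difficulty 85 × 0.07 = 5.95
  Originality 98 × 0.11 = 10.78
Sum = 86.412
86.412 ≥ 86 → Tier 1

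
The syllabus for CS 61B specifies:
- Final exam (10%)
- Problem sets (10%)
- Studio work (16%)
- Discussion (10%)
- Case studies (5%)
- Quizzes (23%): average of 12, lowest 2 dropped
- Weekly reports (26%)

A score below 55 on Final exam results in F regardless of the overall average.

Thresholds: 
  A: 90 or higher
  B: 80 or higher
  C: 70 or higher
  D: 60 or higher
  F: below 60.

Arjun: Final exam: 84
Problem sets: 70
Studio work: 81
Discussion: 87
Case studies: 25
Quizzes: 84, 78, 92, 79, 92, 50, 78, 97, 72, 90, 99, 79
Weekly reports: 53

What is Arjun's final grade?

Quizzes: drop 50, 72 → average of remaining 10 = 868/10 = 86.8
Final exam score 84 ≥ 55: minimum met.
Weighted total:
  Final exam 84 × 0.1 = 8.4
  Problem sets 70 × 0.1 = 7
  Studio work 81 × 0.16 = 12.96
  Discussion 87 × 0.1 = 8.7
  Case studies 25 × 0.05 = 1.25
  Quizzes 86.8 × 0.23 = 19.964
  Weekly reports 53 × 0.26 = 13.78
Sum = 72.054
72.054 is ≥ 70 and < 80 → C

C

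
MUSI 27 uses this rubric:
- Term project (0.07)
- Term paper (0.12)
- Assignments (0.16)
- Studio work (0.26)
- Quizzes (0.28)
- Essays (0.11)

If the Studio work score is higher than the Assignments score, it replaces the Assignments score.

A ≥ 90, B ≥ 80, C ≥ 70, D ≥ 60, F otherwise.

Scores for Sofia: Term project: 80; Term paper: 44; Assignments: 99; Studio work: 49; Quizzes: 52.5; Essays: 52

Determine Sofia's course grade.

Studio work (49) ≤ Assignments (99), so Assignments stays at 99.
Weighted total:
  Term project 80 × 0.07 = 5.6
  Term paper 44 × 0.12 = 5.28
  Assignments 99 × 0.16 = 15.84
  Studio work 49 × 0.26 = 12.74
  Quizzes 52.5 × 0.28 = 14.7
  Essays 52 × 0.11 = 5.72
Sum = 59.88
59.88 < 60 → F

F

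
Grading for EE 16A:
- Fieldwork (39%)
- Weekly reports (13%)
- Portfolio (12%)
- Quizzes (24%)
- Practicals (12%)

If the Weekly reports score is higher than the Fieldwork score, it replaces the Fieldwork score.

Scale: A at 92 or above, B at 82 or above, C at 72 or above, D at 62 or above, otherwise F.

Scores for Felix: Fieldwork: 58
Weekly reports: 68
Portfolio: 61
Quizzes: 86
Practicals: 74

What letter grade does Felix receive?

C

Weekly reports (68) > Fieldwork (58), so Fieldwork counts as 68.
Weighted total:
  Fieldwork 68 × 0.39 = 26.52
  Weekly reports 68 × 0.13 = 8.84
  Portfolio 61 × 0.12 = 7.32
  Quizzes 86 × 0.24 = 20.64
  Practicals 74 × 0.12 = 8.88
Sum = 72.2
72.2 is ≥ 72 and < 82 → C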